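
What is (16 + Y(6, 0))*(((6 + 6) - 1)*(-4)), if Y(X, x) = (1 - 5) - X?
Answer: -264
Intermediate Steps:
Y(X, x) = -4 - X
(16 + Y(6, 0))*(((6 + 6) - 1)*(-4)) = (16 + (-4 - 1*6))*(((6 + 6) - 1)*(-4)) = (16 + (-4 - 6))*((12 - 1)*(-4)) = (16 - 10)*(11*(-4)) = 6*(-44) = -264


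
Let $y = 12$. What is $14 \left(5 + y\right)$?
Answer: $238$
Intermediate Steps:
$14 \left(5 + y\right) = 14 \left(5 + 12\right) = 14 \cdot 17 = 238$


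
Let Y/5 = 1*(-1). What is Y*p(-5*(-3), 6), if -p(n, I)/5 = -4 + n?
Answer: 275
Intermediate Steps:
p(n, I) = 20 - 5*n (p(n, I) = -5*(-4 + n) = 20 - 5*n)
Y = -5 (Y = 5*(1*(-1)) = 5*(-1) = -5)
Y*p(-5*(-3), 6) = -5*(20 - (-25)*(-3)) = -5*(20 - 5*15) = -5*(20 - 75) = -5*(-55) = 275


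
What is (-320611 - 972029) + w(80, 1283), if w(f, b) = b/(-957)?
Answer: -1237057763/957 ≈ -1.2926e+6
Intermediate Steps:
w(f, b) = -b/957 (w(f, b) = b*(-1/957) = -b/957)
(-320611 - 972029) + w(80, 1283) = (-320611 - 972029) - 1/957*1283 = -1292640 - 1283/957 = -1237057763/957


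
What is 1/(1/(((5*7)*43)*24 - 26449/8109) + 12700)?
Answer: 292870631/3719457021809 ≈ 7.8740e-5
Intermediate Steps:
1/(1/(((5*7)*43)*24 - 26449/8109) + 12700) = 1/(1/((35*43)*24 - 26449*1/8109) + 12700) = 1/(1/(1505*24 - 26449/8109) + 12700) = 1/(1/(36120 - 26449/8109) + 12700) = 1/(1/(292870631/8109) + 12700) = 1/(8109/292870631 + 12700) = 1/(3719457021809/292870631) = 292870631/3719457021809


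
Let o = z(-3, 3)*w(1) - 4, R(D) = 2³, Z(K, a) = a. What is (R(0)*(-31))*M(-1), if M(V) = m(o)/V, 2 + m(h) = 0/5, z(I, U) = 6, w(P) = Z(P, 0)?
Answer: -496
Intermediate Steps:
R(D) = 8
w(P) = 0
o = -4 (o = 6*0 - 4 = 0 - 4 = -4)
m(h) = -2 (m(h) = -2 + 0/5 = -2 + 0*(⅕) = -2 + 0 = -2)
M(V) = -2/V
(R(0)*(-31))*M(-1) = (8*(-31))*(-2/(-1)) = -(-496)*(-1) = -248*2 = -496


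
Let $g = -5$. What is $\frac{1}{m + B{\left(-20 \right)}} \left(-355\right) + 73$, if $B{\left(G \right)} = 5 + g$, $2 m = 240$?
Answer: $\frac{1681}{24} \approx 70.042$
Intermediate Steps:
$m = 120$ ($m = \frac{1}{2} \cdot 240 = 120$)
$B{\left(G \right)} = 0$ ($B{\left(G \right)} = 5 - 5 = 0$)
$\frac{1}{m + B{\left(-20 \right)}} \left(-355\right) + 73 = \frac{1}{120 + 0} \left(-355\right) + 73 = \frac{1}{120} \left(-355\right) + 73 = - \frac{71}{24} + 73 = \frac{1681}{24}$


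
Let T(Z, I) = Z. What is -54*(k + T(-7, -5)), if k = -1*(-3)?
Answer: 216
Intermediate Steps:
k = 3
-54*(k + T(-7, -5)) = -54*(3 - 7) = -54*(-4) = 216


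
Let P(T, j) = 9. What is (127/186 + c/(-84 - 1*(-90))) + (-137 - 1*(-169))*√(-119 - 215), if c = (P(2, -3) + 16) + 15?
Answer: 1367/186 + 32*I*√334 ≈ 7.3495 + 584.82*I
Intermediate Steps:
c = 40 (c = (9 + 16) + 15 = 25 + 15 = 40)
(127/186 + c/(-84 - 1*(-90))) + (-137 - 1*(-169))*√(-119 - 215) = (127/186 + 40/(-84 - 1*(-90))) + (-137 - 1*(-169))*√(-119 - 215) = (127*(1/186) + 40/(-84 + 90)) + (-137 + 169)*√(-334) = (127/186 + 40/6) + 32*(I*√334) = (127/186 + 40*(⅙)) + 32*I*√334 = (127/186 + 20/3) + 32*I*√334 = 1367/186 + 32*I*√334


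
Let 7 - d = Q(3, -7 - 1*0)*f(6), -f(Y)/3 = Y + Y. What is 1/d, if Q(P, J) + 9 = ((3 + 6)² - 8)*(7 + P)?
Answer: 1/25963 ≈ 3.8516e-5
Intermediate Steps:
f(Y) = -6*Y (f(Y) = -3*(Y + Y) = -6*Y)
Q(P, J) = 502 + 73*P (Q(P, J) = -9 + ((3 + 6)² - 8)*(7 + P) = -9 + (9² - 8)*(7 + P) = -9 + (81 - 8)*(7 + P) = -9 + 73*(7 + P) = -9 + (511 + 73*P) = 502 + 73*P)
d = 25963 (d = 7 - (502 + 73*3)*(-6*6) = 7 - (502 + 219)*(-36) = 7 - 721*(-36) = 7 - 1*(-25956) = 7 + 25956 = 25963)
1/d = 1/25963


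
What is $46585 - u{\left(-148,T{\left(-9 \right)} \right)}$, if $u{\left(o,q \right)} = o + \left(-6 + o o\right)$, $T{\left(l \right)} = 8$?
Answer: $24835$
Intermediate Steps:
$u{\left(o,q \right)} = -6 + o + o^{2}$ ($u{\left(o,q \right)} = o + \left(-6 + o^{2}\right) = -6 + o + o^{2}$)
$46585 - u{\left(-148,T{\left(-9 \right)} \right)} = 46585 - \left(-6 - 148 + \left(-148\right)^{2}\right) = 46585 - \left(-6 - 148 + 21904\right) = 46585 - 21750 = 24835$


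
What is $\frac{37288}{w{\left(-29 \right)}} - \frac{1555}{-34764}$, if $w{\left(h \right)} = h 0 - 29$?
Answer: $- \frac{1296234937}{1008156} \approx -1285.7$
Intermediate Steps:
$w{\left(h \right)} = -29$ ($w{\left(h \right)} = 0 - 29 = -29$)
$\frac{37288}{w{\left(-29 \right)}} - \frac{1555}{-34764} = \frac{37288}{-29} - \frac{1555}{-34764} = 37288 \left(- \frac{1}{29}\right) - - \frac{1555}{34764} = - \frac{37288}{29} + \frac{1555}{34764} = - \frac{1296234937}{1008156}$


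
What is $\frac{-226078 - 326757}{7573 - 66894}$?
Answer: $\frac{552835}{59321} \approx 9.3194$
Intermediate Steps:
$\frac{-226078 - 326757}{7573 - 66894} = - \frac{552835}{-59321} = \left(-552835\right) \left(- \frac{1}{59321}\right) = \frac{552835}{59321}$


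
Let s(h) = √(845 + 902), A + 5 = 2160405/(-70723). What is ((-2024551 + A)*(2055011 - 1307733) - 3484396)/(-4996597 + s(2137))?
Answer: 267315748748217551338757/882834557593856313 + 53499561551235281*√1747/882834557593856313 ≈ 3.0280e+5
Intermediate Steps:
A = -2514020/70723 (A = -5 + 2160405/(-70723) = -5 + 2160405*(-1/70723) = -5 - 2160405/70723 = -2514020/70723 ≈ -35.547)
s(h) = √1747
((-2024551 + A)*(2055011 - 1307733) - 3484396)/(-4996597 + s(2137)) = ((-2024551 - 2514020/70723)*(2055011 - 1307733) - 3484396)/(-4996597 + √1747) = (-143184834393/70723*747278 - 3484396)/(-4996597 + √1747) = (-106998876675532254/70723 - 3484396)/(-4996597 + √1747) = -106999123102470562/(70723*(-4996597 + √1747))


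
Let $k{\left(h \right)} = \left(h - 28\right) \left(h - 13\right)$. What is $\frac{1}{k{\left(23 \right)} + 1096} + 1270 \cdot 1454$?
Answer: $\frac{1931522681}{1046} \approx 1.8466 \cdot 10^{6}$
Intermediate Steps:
$k{\left(h \right)} = \left(-28 + h\right) \left(-13 + h\right)$
$\frac{1}{k{\left(23 \right)} + 1096} + 1270 \cdot 1454 = \frac{1}{\left(364 + 23^{2} - 943\right) + 1096} + 1270 \cdot 1454 = \frac{1}{\left(364 + 529 - 943\right) + 1096} + 1846580 = \frac{1}{-50 + 1096} + 1846580 = \frac{1}{1046} + 1846580 = \frac{1931522681}{1046}$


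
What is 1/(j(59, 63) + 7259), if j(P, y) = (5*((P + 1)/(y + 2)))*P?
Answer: 13/97907 ≈ 0.00013278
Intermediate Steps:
j(P, y) = 5*P*(1 + P)/(2 + y) (j(P, y) = (5*((1 + P)/(2 + y)))*P = (5*(1 + P)/(2 + y))*P = 5*P*(1 + P)/(2 + y))
1/(j(59, 63) + 7259) = 1/(5*59*(1 + 59)/(2 + 63) + 7259) = 1/(5*59*60/65 + 7259) = 1/(5*59*(1/65)*60 + 7259) = 1/(3540/13 + 7259) = 1/(97907/13) = 13/97907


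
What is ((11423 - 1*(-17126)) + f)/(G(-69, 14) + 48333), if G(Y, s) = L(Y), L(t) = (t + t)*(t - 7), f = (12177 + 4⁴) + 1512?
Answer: 42494/58821 ≈ 0.72243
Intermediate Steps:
f = 13945 (f = (12177 + 256) + 1512 = 12433 + 1512 = 13945)
L(t) = 2*t*(-7 + t) (L(t) = (2*t)*(-7 + t) = 2*t*(-7 + t))
G(Y, s) = 2*Y*(-7 + Y)
((11423 - 1*(-17126)) + f)/(G(-69, 14) + 48333) = ((11423 - 1*(-17126)) + 13945)/(2*(-69)*(-7 - 69) + 48333) = ((11423 + 17126) + 13945)/(2*(-69)*(-76) + 48333) = (28549 + 13945)/(10488 + 48333) = 42494/58821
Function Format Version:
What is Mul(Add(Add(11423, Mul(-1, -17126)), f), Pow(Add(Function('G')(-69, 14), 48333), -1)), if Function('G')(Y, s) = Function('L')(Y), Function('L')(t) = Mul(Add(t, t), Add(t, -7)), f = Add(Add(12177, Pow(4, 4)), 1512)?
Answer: Rational(42494, 58821) ≈ 0.72243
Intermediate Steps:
f = 13945 (f = Add(Add(12177, 256), 1512) = Add(12433, 1512) = 13945)
Function('L')(t) = Mul(2, t, Add(-7, t)) (Function('L')(t) = Mul(Mul(2, t), Add(-7, t)) = Mul(2, t, Add(-7, t)))
Function('G')(Y, s) = Mul(2, Y, Add(-7, Y))
Mul(Add(Add(11423, Mul(-1, -17126)), f), Pow(Add(Function('G')(-69, 14), 48333), -1)) = Mul(Add(Add(11423, Mul(-1, -17126)), 13945), Pow(Add(Mul(2, -69, Add(-7, -69)), 48333), -1)) = Mul(Add(Add(11423, 17126), 13945), Pow(Add(Mul(2, -69, -76), 48333), -1)) = Mul(Add(28549, 13945), Pow(Add(10488, 48333), -1)) = Mul(42494, Pow(58821, -1)) = Mul(42494, Rational(1, 58821)) = Rational(42494, 58821)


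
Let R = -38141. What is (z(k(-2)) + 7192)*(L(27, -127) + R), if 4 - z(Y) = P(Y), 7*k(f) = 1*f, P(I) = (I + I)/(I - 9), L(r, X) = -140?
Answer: -17905401816/65 ≈ -2.7547e+8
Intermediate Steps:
P(I) = 2*I/(-9 + I) (P(I) = (2*I)/(-9 + I) = 2*I/(-9 + I))
k(f) = f/7 (k(f) = (1*f)/7 = f/7)
z(Y) = 4 - 2*Y/(-9 + Y)
(z(k(-2)) + 7192)*(L(27, -127) + R) = (2*(-18 + (1/7)*(-2))/(-9 + (1/7)*(-2)) + 7192)*(-140 - 38141) = (2*(-18 - 2/7)/(-9 - 2/7) + 7192)*(-38281) = (2*(-128/7)/(-65/7) + 7192)*(-38281) = (2*(-7/65)*(-128/7) + 7192)*(-38281) = (256/65 + 7192)*(-38281) = (467736/65)*(-38281) = -17905401816/65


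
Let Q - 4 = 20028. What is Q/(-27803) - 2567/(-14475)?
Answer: -218592899/402448425 ≈ -0.54316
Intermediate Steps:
Q = 20032 (Q = 4 + 20028 = 20032)
Q/(-27803) - 2567/(-14475) = 20032/(-27803) - 2567/(-14475) = 20032*(-1/27803) - 2567*(-1/14475) = -20032/27803 + 2567/14475 = -218592899/402448425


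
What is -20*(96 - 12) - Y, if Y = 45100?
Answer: -46780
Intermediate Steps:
-20*(96 - 12) - Y = -20*(96 - 12) - 1*45100 = -20*84 - 45100 = -1680 - 45100 = -46780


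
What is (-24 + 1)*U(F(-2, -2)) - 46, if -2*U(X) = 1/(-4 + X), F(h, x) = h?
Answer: -575/12 ≈ -47.917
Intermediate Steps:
U(X) = -1/(2*(-4 + X))
(-24 + 1)*U(F(-2, -2)) - 46 = (-24 + 1)*(-1/(-8 + 2*(-2))) - 46 = -(-23)/(-8 - 4) - 46 = -(-23)/(-12) - 46 = -(-23)*(-1)/12 - 46 = -23*1/12 - 46 = -23/12 - 46 = -575/12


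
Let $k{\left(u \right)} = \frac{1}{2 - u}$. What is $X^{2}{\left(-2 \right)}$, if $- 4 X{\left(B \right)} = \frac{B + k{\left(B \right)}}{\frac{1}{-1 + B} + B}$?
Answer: $\frac{9}{256} \approx 0.035156$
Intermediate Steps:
$X{\left(B \right)} = - \frac{B - \frac{1}{-2 + B}}{4 \left(B + \frac{1}{-1 + B}\right)}$ ($X{\left(B \right)} = - \frac{\left(B - \frac{1}{-2 + B}\right) \frac{1}{\frac{1}{-1 + B} + B}}{4} = - \frac{\left(B - \frac{1}{-2 + B}\right) \frac{1}{B + \frac{1}{-1 + B}}}{4} = - \frac{\frac{1}{B + \frac{1}{-1 + B}} \left(B - \frac{1}{-2 + B}\right)}{4} = - \frac{B - \frac{1}{-2 + B}}{4 \left(B + \frac{1}{-1 + B}\right)}$)
$X^{2}{\left(-2 \right)} = \left(\frac{-1 - 2 - - 2 \left(-1 - 2\right) \left(-2 - 2\right)}{4 \left(-2 - 2\right) \left(1 + \left(-2\right)^{2} - -2\right)}\right)^{2} = \left(\frac{-1 - 2 - \left(-2\right) \left(-3\right) \left(-4\right)}{4 \left(-4\right) \left(1 + 4 + 2\right)}\right)^{2} = \left(\frac{1}{4} \left(- \frac{1}{4}\right) \frac{1}{7} \left(-1 - 2 + 24\right)\right)^{2} = \left(\frac{1}{4} \left(- \frac{1}{4}\right) \frac{1}{7} \cdot 21\right)^{2} = \left(- \frac{3}{16}\right)^{2} = \frac{9}{256}$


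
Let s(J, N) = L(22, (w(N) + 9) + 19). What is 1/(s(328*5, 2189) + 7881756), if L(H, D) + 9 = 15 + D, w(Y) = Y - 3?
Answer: 1/7883976 ≈ 1.2684e-7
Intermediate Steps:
w(Y) = -3 + Y
L(H, D) = 6 + D (L(H, D) = -9 + (15 + D) = 6 + D)
s(J, N) = 31 + N (s(J, N) = 6 + (((-3 + N) + 9) + 19) = 6 + ((6 + N) + 19) = 6 + (25 + N) = 31 + N)
1/(s(328*5, 2189) + 7881756) = 1/((31 + 2189) + 7881756) = 1/(2220 + 7881756) = 1/7883976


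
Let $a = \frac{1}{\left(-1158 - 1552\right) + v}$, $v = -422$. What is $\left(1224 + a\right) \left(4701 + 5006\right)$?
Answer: $\frac{37212434869}{3132} \approx 1.1881 \cdot 10^{7}$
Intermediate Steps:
$a = - \frac{1}{3132}$ ($a = \frac{1}{\left(-1158 - 1552\right) - 422} = \frac{1}{-2710 - 422} = \frac{1}{-3132} = - \frac{1}{3132} \approx -0.00031928$)
$\left(1224 + a\right) \left(4701 + 5006\right) = \left(1224 - \frac{1}{3132}\right) \left(4701 + 5006\right) = \frac{3833567}{3132} \cdot 9707 = \frac{37212434869}{3132}$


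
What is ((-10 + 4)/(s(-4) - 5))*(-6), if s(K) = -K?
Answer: -36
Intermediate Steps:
((-10 + 4)/(s(-4) - 5))*(-6) = ((-10 + 4)/(-1*(-4) - 5))*(-6) = -6/(4 - 5)*(-6) = -6/(-1)*(-6) = -6*(-1)*(-6) = 6*(-6) = -36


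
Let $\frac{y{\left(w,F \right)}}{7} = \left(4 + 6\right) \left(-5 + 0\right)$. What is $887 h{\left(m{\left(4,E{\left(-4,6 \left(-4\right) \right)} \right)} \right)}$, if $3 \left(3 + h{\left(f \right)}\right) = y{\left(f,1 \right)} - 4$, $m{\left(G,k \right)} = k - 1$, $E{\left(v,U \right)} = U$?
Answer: $-107327$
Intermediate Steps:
$m{\left(G,k \right)} = -1 + k$
$y{\left(w,F \right)} = -350$ ($y{\left(w,F \right)} = 7 \left(4 + 6\right) \left(-5 + 0\right) = 7 \cdot 10 \left(-5\right) = 7 \left(-50\right) = -350$)
$h{\left(f \right)} = -121$ ($h{\left(f \right)} = -3 + \frac{-350 - 4}{3} = -3 + \frac{1}{3} \left(-354\right) = -3 - 118 = -121$)
$887 h{\left(m{\left(4,E{\left(-4,6 \left(-4\right) \right)} \right)} \right)} = 887 \left(-121\right) = -107327$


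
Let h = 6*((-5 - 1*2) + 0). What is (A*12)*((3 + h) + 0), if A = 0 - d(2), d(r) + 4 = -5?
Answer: -4212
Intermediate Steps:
d(r) = -9 (d(r) = -4 - 5 = -9)
h = -42 (h = 6*((-5 - 2) + 0) = 6*(-7 + 0) = 6*(-7) = -42)
A = 9 (A = 0 - 1*(-9) = 0 + 9 = 9)
(A*12)*((3 + h) + 0) = (9*12)*((3 - 42) + 0) = 108*(-39 + 0) = 108*(-39) = -4212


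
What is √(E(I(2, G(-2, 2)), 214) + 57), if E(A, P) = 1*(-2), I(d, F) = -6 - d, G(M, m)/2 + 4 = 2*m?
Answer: √55 ≈ 7.4162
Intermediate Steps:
G(M, m) = -8 + 4*m (G(M, m) = -8 + 2*(2*m) = -8 + 4*m)
E(A, P) = -2
√(E(I(2, G(-2, 2)), 214) + 57) = √(-2 + 57) = √55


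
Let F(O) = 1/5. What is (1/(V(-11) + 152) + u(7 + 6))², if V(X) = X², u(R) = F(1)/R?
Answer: 4/11025 ≈ 0.00036281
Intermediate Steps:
F(O) = ⅕ (F(O) = 1*(⅕) = ⅕)
u(R) = 1/(5*R)
(1/(V(-11) + 152) + u(7 + 6))² = (1/((-11)² + 152) + 1/(5*(7 + 6)))² = (1/(121 + 152) + (⅕)/13)² = (1/273 + (⅕)*(1/13))² = (1/273 + 1/65)² = (2/105)² = 4/11025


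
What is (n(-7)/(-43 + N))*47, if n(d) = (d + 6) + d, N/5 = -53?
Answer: 94/77 ≈ 1.2208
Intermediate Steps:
N = -265 (N = 5*(-53) = -265)
n(d) = 6 + 2*d (n(d) = (6 + d) + d = 6 + 2*d)
(n(-7)/(-43 + N))*47 = ((6 + 2*(-7))/(-43 - 265))*47 = ((6 - 14)/(-308))*47 = -8*(-1/308)*47 = (2/77)*47 = 94/77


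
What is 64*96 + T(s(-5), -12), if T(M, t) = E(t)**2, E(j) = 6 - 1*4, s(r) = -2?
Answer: 6148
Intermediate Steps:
E(j) = 2 (E(j) = 6 - 4 = 2)
T(M, t) = 4 (T(M, t) = 2**2 = 4)
64*96 + T(s(-5), -12) = 64*96 + 4 = 6144 + 4 = 6148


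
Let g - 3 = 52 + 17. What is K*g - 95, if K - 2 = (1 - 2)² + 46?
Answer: 3433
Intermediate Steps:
g = 72 (g = 3 + (52 + 17) = 3 + 69 = 72)
K = 49 (K = 2 + ((1 - 2)² + 46) = 2 + ((-1)² + 46) = 2 + (1 + 46) = 2 + 47 = 49)
K*g - 95 = 49*72 - 95 = 3528 - 95 = 3433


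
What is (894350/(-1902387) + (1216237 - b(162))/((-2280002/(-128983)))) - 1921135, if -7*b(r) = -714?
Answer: -8034411842955324355/4337446164774 ≈ -1.8523e+6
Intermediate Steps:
b(r) = 102 (b(r) = -⅐*(-714) = 102)
(894350/(-1902387) + (1216237 - b(162))/((-2280002/(-128983)))) - 1921135 = (894350/(-1902387) + (1216237 - 1*102)/((-2280002/(-128983)))) - 1921135 = (894350*(-1/1902387) + (1216237 - 102)/((-2280002*(-1/128983)))) - 1921135 = (-894350/1902387 + 1216135/(2280002/128983)) - 1921135 = (-894350/1902387 + 1216135*(128983/2280002)) - 1921135 = (-894350/1902387 + 156860740705/2280002) - 1921135 = 298407794807774135/4337446164774 - 1921135 = -8034411842955324355/4337446164774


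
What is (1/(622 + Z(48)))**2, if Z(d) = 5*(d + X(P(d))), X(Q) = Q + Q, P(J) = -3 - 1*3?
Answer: 1/643204 ≈ 1.5547e-6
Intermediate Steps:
P(J) = -6 (P(J) = -3 - 3 = -6)
X(Q) = 2*Q
Z(d) = -60 + 5*d (Z(d) = 5*(d + 2*(-6)) = 5*(d - 12) = 5*(-12 + d) = -60 + 5*d)
(1/(622 + Z(48)))**2 = (1/(622 + (-60 + 5*48)))**2 = (1/(622 + (-60 + 240)))**2 = (1/(622 + 180))**2 = (1/802)**2 = 1/643204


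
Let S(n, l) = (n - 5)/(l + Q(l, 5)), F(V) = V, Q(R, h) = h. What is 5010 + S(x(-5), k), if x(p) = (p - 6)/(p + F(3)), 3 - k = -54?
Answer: 621241/124 ≈ 5010.0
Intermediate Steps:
k = 57 (k = 3 - 1*(-54) = 3 + 54 = 57)
x(p) = (-6 + p)/(3 + p) (x(p) = (p - 6)/(p + 3) = (-6 + p)/(3 + p))
S(n, l) = (-5 + n)/(5 + l) (S(n, l) = (n - 5)/(l + 5) = (-5 + n)/(5 + l))
5010 + S(x(-5), k) = 5010 + (-5 + (-6 - 5)/(3 - 5))/(5 + 57) = 5010 + (-5 - 11/(-2))/62 = 5010 + (-5 - 1/2*(-11))/62 = 5010 + (-5 + 11/2)/62 = 5010 + (1/62)*(1/2) = 5010 + 1/124 = 621241/124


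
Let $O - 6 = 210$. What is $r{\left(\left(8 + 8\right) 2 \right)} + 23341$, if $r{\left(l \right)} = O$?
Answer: $23557$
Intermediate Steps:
$O = 216$ ($O = 6 + 210 = 216$)
$r{\left(l \right)} = 216$
$r{\left(\left(8 + 8\right) 2 \right)} + 23341 = 216 + 23341 = 23557$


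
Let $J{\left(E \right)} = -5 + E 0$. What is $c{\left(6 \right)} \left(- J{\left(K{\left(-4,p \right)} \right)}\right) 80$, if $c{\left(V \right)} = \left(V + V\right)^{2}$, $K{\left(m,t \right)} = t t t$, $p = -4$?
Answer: $57600$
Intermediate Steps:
$K{\left(m,t \right)} = t^{3}$ ($K{\left(m,t \right)} = t^{2} t = t^{3}$)
$J{\left(E \right)} = -5$ ($J{\left(E \right)} = -5 + 0 = -5$)
$c{\left(V \right)} = 4 V^{2}$ ($c{\left(V \right)} = \left(2 V\right)^{2} = 4 V^{2}$)
$c{\left(6 \right)} \left(- J{\left(K{\left(-4,p \right)} \right)}\right) 80 = 4 \cdot 6^{2} \left(\left(-1\right) \left(-5\right)\right) 80 = 4 \cdot 36 \cdot 5 \cdot 80 = 144 \cdot 5 \cdot 80 = 720 \cdot 80 = 57600$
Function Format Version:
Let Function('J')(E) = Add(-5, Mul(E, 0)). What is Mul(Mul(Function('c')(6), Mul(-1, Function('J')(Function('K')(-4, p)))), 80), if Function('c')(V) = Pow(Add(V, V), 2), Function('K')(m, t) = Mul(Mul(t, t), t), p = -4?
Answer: 57600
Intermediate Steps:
Function('K')(m, t) = Pow(t, 3) (Function('K')(m, t) = Mul(Pow(t, 2), t) = Pow(t, 3))
Function('J')(E) = -5 (Function('J')(E) = Add(-5, 0) = -5)
Function('c')(V) = Mul(4, Pow(V, 2)) (Function('c')(V) = Pow(Mul(2, V), 2) = Mul(4, Pow(V, 2)))
Mul(Mul(Function('c')(6), Mul(-1, Function('J')(Function('K')(-4, p)))), 80) = Mul(Mul(Mul(4, Pow(6, 2)), Mul(-1, -5)), 80) = Mul(Mul(Mul(4, 36), 5), 80) = Mul(Mul(144, 5), 80) = Mul(720, 80) = 57600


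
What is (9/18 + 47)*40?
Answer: 1900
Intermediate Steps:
(9/18 + 47)*40 = (9*(1/18) + 47)*40 = (1/2 + 47)*40 = (95/2)*40 = 1900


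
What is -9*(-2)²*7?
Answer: -252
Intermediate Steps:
-9*(-2)²*7 = -9*4*7 = -36*7 = -252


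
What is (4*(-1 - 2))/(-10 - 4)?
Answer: 6/7 ≈ 0.85714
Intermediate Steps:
(4*(-1 - 2))/(-10 - 4) = (4*(-3))/(-14) = -12*(-1/14) = 6/7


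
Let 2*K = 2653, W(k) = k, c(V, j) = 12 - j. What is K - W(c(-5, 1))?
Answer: 2631/2 ≈ 1315.5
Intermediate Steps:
K = 2653/2 (K = (1/2)*2653 = 2653/2 ≈ 1326.5)
K - W(c(-5, 1)) = 2653/2 - (12 - 1*1) = 2653/2 - (12 - 1) = 2653/2 - 1*11 = 2653/2 - 11 = 2631/2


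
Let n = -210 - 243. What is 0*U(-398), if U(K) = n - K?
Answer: 0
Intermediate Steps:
n = -453
U(K) = -453 - K
0*U(-398) = 0*(-453 - 1*(-398)) = 0*(-453 + 398) = 0*(-55) = 0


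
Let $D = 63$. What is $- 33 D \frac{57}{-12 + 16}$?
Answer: $- \frac{118503}{4} \approx -29626.0$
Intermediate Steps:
$- 33 D \frac{57}{-12 + 16} = \left(-33\right) 63 \frac{57}{-12 + 16} = - 2079 \cdot \frac{57}{4} = - 2079 \cdot 57 \cdot \frac{1}{4} = \left(-2079\right) \frac{57}{4} = - \frac{118503}{4}$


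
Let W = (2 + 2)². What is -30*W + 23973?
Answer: 23493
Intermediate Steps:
W = 16 (W = 4² = 16)
-30*W + 23973 = -30*16 + 23973 = -480 + 23973 = 23493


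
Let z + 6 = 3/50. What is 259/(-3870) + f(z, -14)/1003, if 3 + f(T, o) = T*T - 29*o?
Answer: 359095133/970402500 ≈ 0.37005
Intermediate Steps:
z = -297/50 (z = -6 + 3/50 = -297/50 ≈ -5.9400)
f(T, o) = -3 + T² - 29*o (f(T, o) = -3 + (T*T - 29*o) = -3 + (T² - 29*o) = -3 + T² - 29*o)
259/(-3870) + f(z, -14)/1003 = 259/(-3870) + (-3 + (-297/50)² - 29*(-14))/1003 = 259*(-1/3870) + (-3 + 88209/2500 + 406)*(1/1003) = -259/3870 + (1095709/2500)*(1/1003) = -259/3870 + 1095709/2507500 = 359095133/970402500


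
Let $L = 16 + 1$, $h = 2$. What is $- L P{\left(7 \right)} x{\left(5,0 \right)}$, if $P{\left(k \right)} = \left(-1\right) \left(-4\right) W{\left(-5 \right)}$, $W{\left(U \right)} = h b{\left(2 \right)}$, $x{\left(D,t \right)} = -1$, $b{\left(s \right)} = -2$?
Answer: $-272$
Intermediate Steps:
$W{\left(U \right)} = -4$ ($W{\left(U \right)} = 2 \left(-2\right) = -4$)
$P{\left(k \right)} = -16$ ($P{\left(k \right)} = \left(-1\right) \left(-4\right) \left(-4\right) = 4 \left(-4\right) = -16$)
$L = 17$
$- L P{\left(7 \right)} x{\left(5,0 \right)} = - 17 \left(-16\right) \left(-1\right) = - \left(-272\right) \left(-1\right) = \left(-1\right) 272 = -272$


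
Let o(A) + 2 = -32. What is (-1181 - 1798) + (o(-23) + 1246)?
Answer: -1767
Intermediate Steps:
o(A) = -34 (o(A) = -2 - 32 = -34)
(-1181 - 1798) + (o(-23) + 1246) = (-1181 - 1798) + (-34 + 1246) = -2979 + 1212 = -1767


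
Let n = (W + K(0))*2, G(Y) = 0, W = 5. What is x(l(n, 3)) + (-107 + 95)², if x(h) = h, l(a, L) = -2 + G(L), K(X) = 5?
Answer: 142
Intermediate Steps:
n = 20 (n = (5 + 5)*2 = 10*2 = 20)
l(a, L) = -2 (l(a, L) = -2 + 0 = -2)
x(l(n, 3)) + (-107 + 95)² = -2 + (-107 + 95)² = -2 + (-12)² = -2 + 144 = 142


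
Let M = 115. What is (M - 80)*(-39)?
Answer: -1365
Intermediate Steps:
(M - 80)*(-39) = (115 - 80)*(-39) = 35*(-39) = -1365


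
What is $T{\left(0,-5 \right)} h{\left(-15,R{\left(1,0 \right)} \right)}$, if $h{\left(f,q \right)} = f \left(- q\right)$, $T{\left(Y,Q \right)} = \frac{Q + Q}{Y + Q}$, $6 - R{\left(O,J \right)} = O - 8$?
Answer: $390$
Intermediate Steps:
$R{\left(O,J \right)} = 14 - O$ ($R{\left(O,J \right)} = 6 - \left(O - 8\right) = 6 - \left(-8 + O\right) = 14 - O$)
$T{\left(Y,Q \right)} = \frac{2 Q}{Q + Y}$
$h{\left(f,q \right)} = - f q$
$T{\left(0,-5 \right)} h{\left(-15,R{\left(1,0 \right)} \right)} = 2 \left(-5\right) \frac{1}{-5 + 0} \left(\left(-1\right) \left(-15\right) \left(14 - 1\right)\right) = 2 \left(-5\right) \frac{1}{-5} \left(\left(-1\right) \left(-15\right) \left(14 - 1\right)\right) = 2 \left(-5\right) \left(- \frac{1}{5}\right) \left(\left(-1\right) \left(-15\right) 13\right) = 2 \cdot 195 = 390$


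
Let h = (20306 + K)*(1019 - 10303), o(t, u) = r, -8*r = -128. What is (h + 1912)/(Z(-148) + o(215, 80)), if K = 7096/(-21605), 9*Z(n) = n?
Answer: 9163995621516/21605 ≈ 4.2416e+8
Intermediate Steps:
r = 16 (r = -1/8*(-128) = 16)
o(t, u) = 16
Z(n) = n/9
K = -7096/21605 (K = 7096*(-1/21605) = -7096/21605 ≈ -0.32844)
h = -4072928251656/21605 (h = (20306 - 7096/21605)*(1019 - 10303) = (438704034/21605)*(-9284) = -4072928251656/21605 ≈ -1.8852e+8)
(h + 1912)/(Z(-148) + o(215, 80)) = (-4072928251656/21605 + 1912)/((1/9)*(-148) + 16) = -4072886942896/(21605*(-148/9 + 16)) = -4072886942896/(21605*(-4/9)) = -4072886942896/21605*(-9/4) = 9163995621516/21605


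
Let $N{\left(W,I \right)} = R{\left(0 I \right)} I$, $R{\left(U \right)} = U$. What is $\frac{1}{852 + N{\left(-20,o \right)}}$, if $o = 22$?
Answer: $\frac{1}{852} \approx 0.0011737$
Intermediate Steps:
$N{\left(W,I \right)} = 0$ ($N{\left(W,I \right)} = 0 I I = 0 I = 0$)
$\frac{1}{852 + N{\left(-20,o \right)}} = \frac{1}{852 + 0} = \frac{1}{852}$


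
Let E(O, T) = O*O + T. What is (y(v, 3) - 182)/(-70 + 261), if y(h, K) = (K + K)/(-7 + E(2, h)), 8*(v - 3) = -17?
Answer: -3142/3247 ≈ -0.96766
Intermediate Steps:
E(O, T) = T + O² (E(O, T) = O² + T = T + O²)
v = 7/8 (v = 3 + (⅛)*(-17) = 3 - 17/8 = 7/8 ≈ 0.87500)
y(h, K) = 2*K/(-3 + h) (y(h, K) = (K + K)/(-7 + (h + 2²)) = (2*K)/(-7 + (h + 4)) = (2*K)/(-7 + (4 + h)) = (2*K)/(-3 + h) = 2*K/(-3 + h))
(y(v, 3) - 182)/(-70 + 261) = (2*3/(-3 + 7/8) - 182)/(-70 + 261) = (2*3/(-17/8) - 182)/191 = (2*3*(-8/17) - 182)*(1/191) = (-48/17 - 182)*(1/191) = -3142/17*1/191 = -3142/3247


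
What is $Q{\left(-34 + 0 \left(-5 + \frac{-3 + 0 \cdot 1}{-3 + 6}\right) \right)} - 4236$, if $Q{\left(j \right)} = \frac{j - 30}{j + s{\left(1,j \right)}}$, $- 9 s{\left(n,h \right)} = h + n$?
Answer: $- \frac{385284}{91} \approx -4233.9$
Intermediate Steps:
$s{\left(n,h \right)} = - \frac{h}{9} - \frac{n}{9}$ ($s{\left(n,h \right)} = - \frac{h + n}{9} = - \frac{h}{9} - \frac{n}{9}$)
$Q{\left(j \right)} = \frac{-30 + j}{- \frac{1}{9} + \frac{8 j}{9}}$ ($Q{\left(j \right)} = \frac{j - 30}{j - \left(\frac{1}{9} + \frac{j}{9}\right)} = \frac{-30 + j}{j - \left(\frac{1}{9} + \frac{j}{9}\right)} = \frac{-30 + j}{- \frac{1}{9} + \frac{8 j}{9}}$)
$Q{\left(-34 + 0 \left(-5 + \frac{-3 + 0 \cdot 1}{-3 + 6}\right) \right)} - 4236 = \frac{9 \left(-30 - \left(34 + 0 \left(-5 + \frac{-3 + 0 \cdot 1}{-3 + 6}\right)\right)\right)}{-1 + 8 \left(-34 + 0 \left(-5 + \frac{-3 + 0 \cdot 1}{-3 + 6}\right)\right)} - 4236 = \frac{9 \left(-30 - \left(34 + 0 \left(-5 + \frac{-3 + 0}{3}\right)\right)\right)}{-1 + 8 \left(-34 + 0 \left(-5 + \frac{-3 + 0}{3}\right)\right)} - 4236 = \frac{9 \left(-30 - \left(34 + 0 \left(-5 - 1\right)\right)\right)}{-1 + 8 \left(-34 + 0 \left(-5 - 1\right)\right)} - 4236 = \frac{9 \left(-30 + \left(-34 + 0 \left(-6\right)\right)\right)}{-1 + 8 \left(-34 + 0 \left(-6\right)\right)} - 4236 = \frac{9 \left(-30 + \left(-34 + 0\right)\right)}{-1 + 8 \left(-34 + 0\right)} - 4236 = \frac{9 \left(-30 - 34\right)}{-1 + 8 \left(-34\right)} - 4236 = 9 \frac{1}{-1 - 272} \left(-64\right) - 4236 = 9 \frac{1}{-273} \left(-64\right) - 4236 = 9 \left(- \frac{1}{273}\right) \left(-64\right) - 4236 = \frac{192}{91} - 4236 = - \frac{385284}{91}$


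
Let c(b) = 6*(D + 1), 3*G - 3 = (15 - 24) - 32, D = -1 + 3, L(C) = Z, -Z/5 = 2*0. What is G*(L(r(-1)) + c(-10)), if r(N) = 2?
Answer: -228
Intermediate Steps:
Z = 0 (Z = -10*0 = -5*0 = 0)
L(C) = 0
D = 2
G = -38/3 (G = 1 + ((15 - 24) - 32)/3 = 1 + (-9 - 32)/3 = 1 + (⅓)*(-41) = 1 - 41/3 = -38/3 ≈ -12.667)
c(b) = 18 (c(b) = 6*(2 + 1) = 6*3 = 18)
G*(L(r(-1)) + c(-10)) = -38*(0 + 18)/3 = -38/3*18 = -228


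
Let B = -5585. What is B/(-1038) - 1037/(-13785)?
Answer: 8673959/1589870 ≈ 5.4558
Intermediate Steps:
B/(-1038) - 1037/(-13785) = -5585/(-1038) - 1037/(-13785) = -5585*(-1/1038) - 1037*(-1/13785) = 5585/1038 + 1037/13785 = 8673959/1589870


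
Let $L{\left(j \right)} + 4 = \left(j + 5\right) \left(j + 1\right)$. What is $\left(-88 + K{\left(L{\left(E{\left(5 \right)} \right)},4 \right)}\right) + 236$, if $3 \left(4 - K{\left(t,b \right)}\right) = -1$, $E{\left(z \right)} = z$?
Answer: $\frac{457}{3} \approx 152.33$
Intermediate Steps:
$L{\left(j \right)} = -4 + \left(1 + j\right) \left(5 + j\right)$ ($L{\left(j \right)} = -4 + \left(j + 5\right) \left(j + 1\right) = -4 + \left(5 + j\right) \left(1 + j\right) = -4 + \left(1 + j\right) \left(5 + j\right)$)
$K{\left(t,b \right)} = \frac{13}{3}$ ($K{\left(t,b \right)} = 4 - - \frac{1}{3} = 4 + \frac{1}{3} = \frac{13}{3}$)
$\left(-88 + K{\left(L{\left(E{\left(5 \right)} \right)},4 \right)}\right) + 236 = \left(-88 + \frac{13}{3}\right) + 236 = - \frac{251}{3} + 236 = \frac{457}{3}$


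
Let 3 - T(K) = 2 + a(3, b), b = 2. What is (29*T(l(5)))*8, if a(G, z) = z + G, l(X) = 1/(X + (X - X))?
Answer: -928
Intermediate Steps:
l(X) = 1/X (l(X) = 1/(X + 0) = 1/X)
a(G, z) = G + z
T(K) = -4 (T(K) = 3 - (2 + (3 + 2)) = 3 - (2 + 5) = 3 - 1*7 = 3 - 7 = -4)
(29*T(l(5)))*8 = (29*(-4))*8 = -116*8 = -928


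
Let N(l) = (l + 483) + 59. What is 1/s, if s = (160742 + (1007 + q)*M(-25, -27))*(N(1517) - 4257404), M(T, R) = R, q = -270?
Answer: -1/599335555835 ≈ -1.6685e-12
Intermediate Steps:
N(l) = 542 + l (N(l) = (483 + l) + 59 = 542 + l)
s = -599335555835 (s = (160742 + (1007 - 270)*(-27))*((542 + 1517) - 4257404) = (160742 + 737*(-27))*(2059 - 4257404) = (160742 - 19899)*(-4255345) = 140843*(-4255345) = -599335555835)
1/s = 1/(-599335555835) = -1/599335555835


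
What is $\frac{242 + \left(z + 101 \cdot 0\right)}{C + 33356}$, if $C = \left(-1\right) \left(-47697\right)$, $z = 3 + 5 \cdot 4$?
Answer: $\frac{265}{81053} \approx 0.0032695$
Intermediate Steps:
$z = 23$ ($z = 3 + 20 = 23$)
$C = 47697$
$\frac{242 + \left(z + 101 \cdot 0\right)}{C + 33356} = \frac{242 + \left(23 + 101 \cdot 0\right)}{47697 + 33356} = \frac{242 + \left(23 + 0\right)}{81053} = \left(242 + 23\right) \frac{1}{81053} = 265 \cdot \frac{1}{81053} = \frac{265}{81053}$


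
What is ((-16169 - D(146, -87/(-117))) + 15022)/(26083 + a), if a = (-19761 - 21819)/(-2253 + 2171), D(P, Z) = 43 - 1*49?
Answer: -46781/1090193 ≈ -0.042911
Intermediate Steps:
D(P, Z) = -6 (D(P, Z) = 43 - 49 = -6)
a = 20790/41 (a = -41580/(-82) = -41580*(-1/82) = 20790/41 ≈ 507.07)
((-16169 - D(146, -87/(-117))) + 15022)/(26083 + a) = ((-16169 - 1*(-6)) + 15022)/(26083 + 20790/41) = ((-16169 + 6) + 15022)/(1090193/41) = (-16163 + 15022)*(41/1090193) = -1141*41/1090193 = -46781/1090193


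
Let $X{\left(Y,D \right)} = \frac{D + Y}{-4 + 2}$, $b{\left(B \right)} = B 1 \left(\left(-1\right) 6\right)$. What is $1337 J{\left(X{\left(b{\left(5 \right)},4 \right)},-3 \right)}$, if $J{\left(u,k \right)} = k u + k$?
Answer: $-56154$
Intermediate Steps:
$b{\left(B \right)} = - 6 B$ ($b{\left(B \right)} = B \left(-6\right) = - 6 B$)
$X{\left(Y,D \right)} = - \frac{D}{2} - \frac{Y}{2}$ ($X{\left(Y,D \right)} = \frac{D + Y}{-2} = \left(D + Y\right) \left(- \frac{1}{2}\right) = - \frac{D}{2} - \frac{Y}{2}$)
$J{\left(u,k \right)} = k + k u$
$1337 J{\left(X{\left(b{\left(5 \right)},4 \right)},-3 \right)} = 1337 \left(- 3 \left(1 - \left(2 + \frac{\left(-6\right) 5}{2}\right)\right)\right) = 1337 \left(- 3 \left(1 - -13\right)\right) = 1337 \left(- 3 \left(1 + \left(-2 + 15\right)\right)\right) = 1337 \left(- 3 \left(1 + 13\right)\right) = 1337 \left(\left(-3\right) 14\right) = 1337 \left(-42\right) = -56154$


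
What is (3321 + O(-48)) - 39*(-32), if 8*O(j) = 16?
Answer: 4571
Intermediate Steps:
O(j) = 2 (O(j) = (1/8)*16 = 2)
(3321 + O(-48)) - 39*(-32) = (3321 + 2) - 39*(-32) = 3323 + 1248 = 4571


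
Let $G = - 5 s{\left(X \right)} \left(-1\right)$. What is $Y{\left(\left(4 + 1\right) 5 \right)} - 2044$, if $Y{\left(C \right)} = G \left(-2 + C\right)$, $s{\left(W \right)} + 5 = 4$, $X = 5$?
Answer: $-2159$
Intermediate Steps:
$s{\left(W \right)} = -1$ ($s{\left(W \right)} = -5 + 4 = -1$)
$G = -5$ ($G = \left(-5\right) \left(-1\right) \left(-1\right) = 5 \left(-1\right) = -5$)
$Y{\left(C \right)} = 10 - 5 C$ ($Y{\left(C \right)} = - 5 \left(-2 + C\right) = 10 - 5 C$)
$Y{\left(\left(4 + 1\right) 5 \right)} - 2044 = \left(10 - 5 \left(4 + 1\right) 5\right) - 2044 = \left(10 - 5 \cdot 5 \cdot 5\right) - 2044 = \left(10 - 125\right) - 2044 = -115 - 2044 = -2159$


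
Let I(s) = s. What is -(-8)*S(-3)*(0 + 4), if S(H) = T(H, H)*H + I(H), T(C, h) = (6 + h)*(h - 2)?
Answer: 1344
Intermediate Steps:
T(C, h) = (-2 + h)*(6 + h) (T(C, h) = (6 + h)*(-2 + h) = (-2 + h)*(6 + h))
S(H) = H + H*(-12 + H**2 + 4*H) (S(H) = (-12 + H**2 + 4*H)*H + H = H*(-12 + H**2 + 4*H) + H = H + H*(-12 + H**2 + 4*H))
-(-8)*S(-3)*(0 + 4) = -(-8)*(-3*(-11 + (-3)**2 + 4*(-3)))*(0 + 4) = -(-8)*-3*(-11 + 9 - 12)*4 = -(-8)*-3*(-14)*4 = -(-8)*42*4 = -(-8)*168 = -1*(-1344) = 1344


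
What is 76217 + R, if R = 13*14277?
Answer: 261818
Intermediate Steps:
R = 185601
76217 + R = 76217 + 185601 = 261818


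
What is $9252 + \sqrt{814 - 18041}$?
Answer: $9252 + i \sqrt{17227} \approx 9252.0 + 131.25 i$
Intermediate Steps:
$9252 + \sqrt{814 - 18041} = 9252 + \sqrt{-17227} = 9252 + i \sqrt{17227}$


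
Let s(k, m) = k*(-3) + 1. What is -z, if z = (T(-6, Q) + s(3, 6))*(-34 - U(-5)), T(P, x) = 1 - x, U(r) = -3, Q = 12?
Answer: -589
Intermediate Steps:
s(k, m) = 1 - 3*k (s(k, m) = -3*k + 1 = 1 - 3*k)
z = 589 (z = ((1 - 1*12) + (1 - 3*3))*(-34 - 1*(-3)) = ((1 - 12) + (1 - 9))*(-34 + 3) = (-11 - 8)*(-31) = -19*(-31) = 589)
-z = -1*589 = -589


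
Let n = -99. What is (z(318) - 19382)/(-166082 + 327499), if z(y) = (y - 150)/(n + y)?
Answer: -1414830/11783441 ≈ -0.12007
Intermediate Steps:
z(y) = (-150 + y)/(-99 + y) (z(y) = (y - 150)/(-99 + y) = (-150 + y)/(-99 + y))
(z(318) - 19382)/(-166082 + 327499) = ((-150 + 318)/(-99 + 318) - 19382)/(-166082 + 327499) = (168/219 - 19382)/161417 = ((1/219)*168 - 19382)*(1/161417) = (56/73 - 19382)*(1/161417) = -1414830/73*1/161417 = -1414830/11783441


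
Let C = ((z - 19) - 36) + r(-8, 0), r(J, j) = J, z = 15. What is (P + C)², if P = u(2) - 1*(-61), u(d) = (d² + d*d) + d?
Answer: 529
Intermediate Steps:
u(d) = d + 2*d² (u(d) = (d² + d²) + d = 2*d² + d = d + 2*d²)
C = -48 (C = ((15 - 19) - 36) - 8 = (-4 - 36) - 8 = -40 - 8 = -48)
P = 71 (P = 2*(1 + 2*2) - 1*(-61) = 2*(1 + 4) + 61 = 2*5 + 61 = 10 + 61 = 71)
(P + C)² = (71 - 48)² = 23² = 529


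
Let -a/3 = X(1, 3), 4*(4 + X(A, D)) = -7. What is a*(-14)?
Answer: -483/2 ≈ -241.50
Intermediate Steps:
X(A, D) = -23/4 (X(A, D) = -4 + (¼)*(-7) = -4 - 7/4 = -23/4)
a = 69/4 (a = -3*(-23/4) = 69/4 ≈ 17.250)
a*(-14) = (69/4)*(-14) = -483/2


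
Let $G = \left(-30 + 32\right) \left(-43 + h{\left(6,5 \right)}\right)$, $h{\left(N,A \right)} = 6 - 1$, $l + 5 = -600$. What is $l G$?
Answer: $45980$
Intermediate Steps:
$l = -605$ ($l = -5 - 600 = -605$)
$h{\left(N,A \right)} = 5$ ($h{\left(N,A \right)} = 6 - 1 = 5$)
$G = -76$ ($G = \left(-30 + 32\right) \left(-43 + 5\right) = 2 \left(-38\right) = -76$)
$l G = \left(-605\right) \left(-76\right) = 45980$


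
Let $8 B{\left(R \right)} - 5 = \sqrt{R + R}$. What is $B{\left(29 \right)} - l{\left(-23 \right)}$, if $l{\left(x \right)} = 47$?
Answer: $- \frac{371}{8} + \frac{\sqrt{58}}{8} \approx -45.423$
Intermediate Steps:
$B{\left(R \right)} = \frac{5}{8} + \frac{\sqrt{2} \sqrt{R}}{8}$ ($B{\left(R \right)} = \frac{5}{8} + \frac{\sqrt{R + R}}{8} = \frac{5}{8} + \frac{\sqrt{2 R}}{8} = \frac{5}{8} + \frac{\sqrt{2} \sqrt{R}}{8}$)
$B{\left(29 \right)} - l{\left(-23 \right)} = \left(\frac{5}{8} + \frac{\sqrt{2} \sqrt{29}}{8}\right) - 47 = \left(\frac{5}{8} + \frac{\sqrt{58}}{8}\right) - 47 = - \frac{371}{8} + \frac{\sqrt{58}}{8}$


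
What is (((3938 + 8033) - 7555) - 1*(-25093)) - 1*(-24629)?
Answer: 54138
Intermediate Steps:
(((3938 + 8033) - 7555) - 1*(-25093)) - 1*(-24629) = ((11971 - 7555) + 25093) + 24629 = (4416 + 25093) + 24629 = 29509 + 24629 = 54138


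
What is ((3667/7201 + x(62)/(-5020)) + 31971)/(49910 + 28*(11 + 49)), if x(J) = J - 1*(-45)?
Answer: 60828313487/98154102200 ≈ 0.61972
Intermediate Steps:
x(J) = 45 + J (x(J) = J + 45 = 45 + J)
((3667/7201 + x(62)/(-5020)) + 31971)/(49910 + 28*(11 + 49)) = ((3667/7201 + (45 + 62)/(-5020)) + 31971)/(49910 + 28*(11 + 49)) = ((3667*(1/7201) + 107*(-1/5020)) + 31971)/(49910 + 28*60) = ((193/379 - 107/5020) + 31971)/(49910 + 1680) = (928307/1902580 + 31971)/51590 = (60828313487/1902580)*(1/51590) = 60828313487/98154102200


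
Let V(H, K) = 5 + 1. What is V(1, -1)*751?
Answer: 4506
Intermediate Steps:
V(H, K) = 6
V(1, -1)*751 = 6*751 = 4506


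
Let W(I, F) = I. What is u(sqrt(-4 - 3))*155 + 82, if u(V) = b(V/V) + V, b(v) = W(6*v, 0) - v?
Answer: 857 + 155*I*sqrt(7) ≈ 857.0 + 410.09*I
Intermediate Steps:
b(v) = 5*v (b(v) = 6*v - v = 5*v)
u(V) = 5 + V (u(V) = 5*(V/V) + V = 5*1 + V = 5 + V)
u(sqrt(-4 - 3))*155 + 82 = (5 + sqrt(-4 - 3))*155 + 82 = (5 + sqrt(-7))*155 + 82 = (5 + I*sqrt(7))*155 + 82 = (775 + 155*I*sqrt(7)) + 82 = 857 + 155*I*sqrt(7)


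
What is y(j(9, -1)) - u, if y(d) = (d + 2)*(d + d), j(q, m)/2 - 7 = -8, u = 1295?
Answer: -1295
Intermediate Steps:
j(q, m) = -2 (j(q, m) = 14 + 2*(-8) = 14 - 16 = -2)
y(d) = 2*d*(2 + d) (y(d) = (2 + d)*(2*d) = 2*d*(2 + d))
y(j(9, -1)) - u = 2*(-2)*(2 - 2) - 1*1295 = 2*(-2)*0 - 1295 = 0 - 1295 = -1295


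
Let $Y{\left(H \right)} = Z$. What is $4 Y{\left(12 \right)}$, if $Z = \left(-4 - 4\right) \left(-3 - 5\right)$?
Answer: $256$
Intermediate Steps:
$Z = 64$ ($Z = \left(-8\right) \left(-8\right) = 64$)
$Y{\left(H \right)} = 64$
$4 Y{\left(12 \right)} = 4 \cdot 64 = 256$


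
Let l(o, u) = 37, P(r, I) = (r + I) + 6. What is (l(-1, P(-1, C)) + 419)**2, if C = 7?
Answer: 207936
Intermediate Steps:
P(r, I) = 6 + I + r (P(r, I) = (I + r) + 6 = 6 + I + r)
(l(-1, P(-1, C)) + 419)**2 = (37 + 419)**2 = 456**2 = 207936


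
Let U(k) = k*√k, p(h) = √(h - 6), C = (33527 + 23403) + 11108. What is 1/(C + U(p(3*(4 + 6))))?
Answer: 1/(2*(34019 + 2*54^(¼))) ≈ 1.4695e-5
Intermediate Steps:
C = 68038 (C = 56930 + 11108 = 68038)
p(h) = √(-6 + h)
U(k) = k^(3/2)
1/(C + U(p(3*(4 + 6)))) = 1/(68038 + (√(-6 + 3*(4 + 6)))^(3/2)) = 1/(68038 + (√(-6 + 3*10))^(3/2)) = 1/(68038 + (√(-6 + 30))^(3/2)) = 1/(68038 + (√24)^(3/2)) = 1/(68038 + (2*√6)^(3/2)) = 1/(68038 + 4*2^(¼)*3^(¾))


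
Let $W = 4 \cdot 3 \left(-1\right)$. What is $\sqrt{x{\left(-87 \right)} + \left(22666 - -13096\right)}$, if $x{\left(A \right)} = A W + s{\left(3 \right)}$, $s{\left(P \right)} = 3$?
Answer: $\sqrt{36809} \approx 191.86$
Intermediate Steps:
$W = -12$ ($W = 12 \left(-1\right) = -12$)
$x{\left(A \right)} = 3 - 12 A$ ($x{\left(A \right)} = A \left(-12\right) + 3 = - 12 A + 3 = 3 - 12 A$)
$\sqrt{x{\left(-87 \right)} + \left(22666 - -13096\right)} = \sqrt{\left(3 - -1044\right) + \left(22666 - -13096\right)} = \sqrt{\left(3 + 1044\right) + \left(22666 + 13096\right)} = \sqrt{1047 + 35762} = \sqrt{36809}$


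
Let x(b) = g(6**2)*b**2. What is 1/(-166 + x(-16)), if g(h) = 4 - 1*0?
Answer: 1/858 ≈ 0.0011655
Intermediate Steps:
g(h) = 4 (g(h) = 4 + 0 = 4)
x(b) = 4*b**2
1/(-166 + x(-16)) = 1/(-166 + 4*(-16)**2) = 1/(-166 + 4*256) = 1/(-166 + 1024) = 1/858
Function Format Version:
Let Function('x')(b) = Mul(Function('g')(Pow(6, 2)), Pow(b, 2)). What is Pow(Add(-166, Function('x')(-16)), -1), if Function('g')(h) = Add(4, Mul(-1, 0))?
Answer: Rational(1, 858) ≈ 0.0011655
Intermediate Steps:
Function('g')(h) = 4 (Function('g')(h) = Add(4, 0) = 4)
Function('x')(b) = Mul(4, Pow(b, 2))
Pow(Add(-166, Function('x')(-16)), -1) = Pow(Add(-166, Mul(4, Pow(-16, 2))), -1) = Pow(Add(-166, Mul(4, 256)), -1) = Pow(Add(-166, 1024), -1) = Pow(858, -1) = Rational(1, 858)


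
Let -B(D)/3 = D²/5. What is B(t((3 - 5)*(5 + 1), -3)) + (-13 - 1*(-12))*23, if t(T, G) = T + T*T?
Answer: -52387/5 ≈ -10477.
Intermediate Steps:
t(T, G) = T + T²
B(D) = -3*D²/5
B(t((3 - 5)*(5 + 1), -3)) + (-13 - 1*(-12))*23 = -3*(1 + (3 - 5)*(5 + 1))²*(3 - 5)²*(5 + 1)²/5 + (-13 - 1*(-12))*23 = -3*144*(1 - 2*6)²/5 + (-13 + 12)*23 = -3*144*(1 - 12)²/5 - 1*23 = -3*(-12*(-11))²/5 - 23 = -⅗*132² - 23 = -⅗*17424 - 23 = -52272/5 - 23 = -52387/5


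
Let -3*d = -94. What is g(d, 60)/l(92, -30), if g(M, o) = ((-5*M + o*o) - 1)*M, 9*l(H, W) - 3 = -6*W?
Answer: 970738/183 ≈ 5304.6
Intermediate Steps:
l(H, W) = 1/3 - 2*W/3 (l(H, W) = 1/3 + (-6*W)/9 = 1/3 - 2*W/3)
d = 94/3 (d = -1/3*(-94) = 94/3 ≈ 31.333)
g(M, o) = M*(-1 + o**2 - 5*M) (g(M, o) = ((-5*M + o**2) - 1)*M = ((o**2 - 5*M) - 1)*M = (-1 + o**2 - 5*M)*M = M*(-1 + o**2 - 5*M))
g(d, 60)/l(92, -30) = (94*(-1 + 60**2 - 5*94/3)/3)/(1/3 - 2/3*(-30)) = (94*(-1 + 3600 - 470/3)/3)/(1/3 + 20) = ((94/3)*(10327/3))/(61/3) = (970738/9)*(3/61) = 970738/183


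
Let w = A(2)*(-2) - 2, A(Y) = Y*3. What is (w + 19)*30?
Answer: 150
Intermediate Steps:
A(Y) = 3*Y
w = -14 (w = (3*2)*(-2) - 2 = 6*(-2) - 2 = -12 - 2 = -14)
(w + 19)*30 = (-14 + 19)*30 = 5*30 = 150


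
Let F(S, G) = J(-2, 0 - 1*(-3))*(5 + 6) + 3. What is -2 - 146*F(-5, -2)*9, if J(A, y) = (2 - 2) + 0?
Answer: -3944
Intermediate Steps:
J(A, y) = 0 (J(A, y) = 0 + 0 = 0)
F(S, G) = 3 (F(S, G) = 0*(5 + 6) + 3 = 0*11 + 3 = 0 + 3 = 3)
-2 - 146*F(-5, -2)*9 = -2 - 438*9 = -2 - 146*27 = -2 - 3942 = -3944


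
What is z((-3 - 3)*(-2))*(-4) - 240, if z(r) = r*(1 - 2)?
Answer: -192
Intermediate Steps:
z(r) = -r (z(r) = r*(-1) = -r)
z((-3 - 3)*(-2))*(-4) - 240 = -(-3 - 3)*(-2)*(-4) - 240 = -(-6)*(-2)*(-4) - 240 = -1*12*(-4) - 240 = -12*(-4) - 240 = 48 - 240 = -192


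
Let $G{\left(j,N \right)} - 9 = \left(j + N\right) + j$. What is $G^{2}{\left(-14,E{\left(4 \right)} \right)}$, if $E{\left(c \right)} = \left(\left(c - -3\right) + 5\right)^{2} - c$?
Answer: $14641$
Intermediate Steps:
$E{\left(c \right)} = \left(8 + c\right)^{2} - c$ ($E{\left(c \right)} = \left(\left(c + 3\right) + 5\right)^{2} - c = \left(\left(3 + c\right) + 5\right)^{2} - c = \left(8 + c\right)^{2} - c$)
$G{\left(j,N \right)} = 9 + N + 2 j$ ($G{\left(j,N \right)} = 9 + \left(\left(j + N\right) + j\right) = 9 + \left(\left(N + j\right) + j\right) = 9 + \left(N + 2 j\right) = 9 + N + 2 j$)
$G^{2}{\left(-14,E{\left(4 \right)} \right)} = \left(9 + \left(\left(8 + 4\right)^{2} - 4\right) + 2 \left(-14\right)\right)^{2} = \left(9 - \left(4 - 12^{2}\right) - 28\right)^{2} = \left(9 + \left(144 - 4\right) - 28\right)^{2} = \left(9 + 140 - 28\right)^{2} = 121^{2} = 14641$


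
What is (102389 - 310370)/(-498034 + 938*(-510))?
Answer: 207981/976414 ≈ 0.21300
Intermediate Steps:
(102389 - 310370)/(-498034 + 938*(-510)) = -207981/(-498034 - 478380) = -207981/(-976414) = -207981*(-1/976414) = 207981/976414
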